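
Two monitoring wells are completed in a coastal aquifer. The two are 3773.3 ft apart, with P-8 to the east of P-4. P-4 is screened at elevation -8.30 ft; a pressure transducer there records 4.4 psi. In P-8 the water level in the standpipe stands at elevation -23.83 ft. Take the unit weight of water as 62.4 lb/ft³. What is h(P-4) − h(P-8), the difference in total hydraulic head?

Δh ≈ 25.68 ft

Pressure head at P-4: ψ = 144·P/γ = 144 × 4.4 / 62.4 = 10.15 ft.
Total head at P-4: h = z + ψ = -8.30 + 10.15 = 1.85 ft.
Total head at P-8: h = -23.83 ft (water level in the piezometer is the total head).
Head difference: h(P-4) − h(P-8) = 1.85 − (-23.83) = 25.68 ft.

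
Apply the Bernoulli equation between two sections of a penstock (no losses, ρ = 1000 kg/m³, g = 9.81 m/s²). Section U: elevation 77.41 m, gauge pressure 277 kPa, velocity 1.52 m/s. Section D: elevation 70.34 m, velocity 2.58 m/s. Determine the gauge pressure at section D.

P₂ ≈ 344 kPa

Pressure head at U: ψ₁ = P₁/(ρg) = 277×1000 / (1000 × 9.81) = 28.24 m.
Velocity heads: v₁²/2g = 1.52²/19.62 = 0.118 m; v₂²/2g = 2.58²/19.62 = 0.339 m.
Total head H = z₁ + ψ₁ + v₁²/2g = 77.41 + 28.24 + 0.118 = 105.77 m.
ψ₂ = H − z₂ − v₂²/2g = 105.77 − 70.34 − 0.339 = 35.09 m.
P₂ = ρgψ₂ = 1000 × 9.81 × 35.09 ≈ 344 kPa.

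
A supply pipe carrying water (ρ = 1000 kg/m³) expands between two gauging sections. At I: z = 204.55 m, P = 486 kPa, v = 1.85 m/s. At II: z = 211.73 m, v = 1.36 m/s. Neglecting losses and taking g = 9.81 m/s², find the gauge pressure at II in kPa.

Pressure head at I: ψ₁ = P₁/(ρg) = 486×1000 / (1000 × 9.81) = 49.54 m.
Velocity heads: v₁²/2g = 1.85²/19.62 = 0.174 m; v₂²/2g = 1.36²/19.62 = 0.094 m.
Total head H = z₁ + ψ₁ + v₁²/2g = 204.55 + 49.54 + 0.174 = 254.26 m.
ψ₂ = H − z₂ − v₂²/2g = 254.26 − 211.73 − 0.094 = 42.44 m.
P₂ = ρgψ₂ = 1000 × 9.81 × 42.44 ≈ 416 kPa.

P₂ ≈ 416 kPa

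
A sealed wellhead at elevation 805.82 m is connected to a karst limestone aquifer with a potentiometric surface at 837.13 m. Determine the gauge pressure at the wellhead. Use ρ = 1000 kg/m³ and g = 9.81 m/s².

Head above the cap: Δh = 837.13 − 805.82 = 31.31 m.
P = ρgΔh = 1000 × 9.81 × 31.31 = 307151 Pa ≈ 307 kPa.

P ≈ 307 kPa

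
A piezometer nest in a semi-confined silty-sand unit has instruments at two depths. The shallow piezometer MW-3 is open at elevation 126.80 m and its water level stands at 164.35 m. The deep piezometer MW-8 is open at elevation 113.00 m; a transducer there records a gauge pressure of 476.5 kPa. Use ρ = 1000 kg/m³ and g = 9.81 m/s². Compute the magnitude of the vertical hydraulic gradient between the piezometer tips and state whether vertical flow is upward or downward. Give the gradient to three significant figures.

Total head at MW-3: h = 164.35 m (water level in the standpipe).
Pressure head at MW-8: ψ = P/(ρg) = 476.5×1000 / (1000 × 9.81) = 48.57 m.
Total head at MW-8: h = z + ψ = 113.00 + 48.57 = 161.57 m.
Δh = h(MW-3) − h(MW-8) = 164.35 − 161.57 = 2.78 m.
Vertical separation Δz = 126.80 − 113.00 = 13.80 m.
|i_v| = |Δh| / Δz = 2.78 / 13.80 = 0.201.
Head is higher in the shallow piezometer, so vertical flow is downward (recharge condition).

|i_v| ≈ 0.201; vertical flow is downward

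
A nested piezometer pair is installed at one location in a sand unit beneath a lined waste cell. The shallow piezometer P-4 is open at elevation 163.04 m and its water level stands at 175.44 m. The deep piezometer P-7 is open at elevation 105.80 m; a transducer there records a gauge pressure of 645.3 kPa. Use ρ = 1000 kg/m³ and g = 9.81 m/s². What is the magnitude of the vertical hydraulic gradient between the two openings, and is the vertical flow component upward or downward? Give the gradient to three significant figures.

|i_v| ≈ 0.0674; vertical flow is downward

Total head at P-4: h = 175.44 m (water level in the standpipe).
Pressure head at P-7: ψ = P/(ρg) = 645.3×1000 / (1000 × 9.81) = 65.78 m.
Total head at P-7: h = z + ψ = 105.80 + 65.78 = 171.58 m.
Δh = h(P-4) − h(P-7) = 175.44 − 171.58 = 3.86 m.
Vertical separation Δz = 163.04 − 105.80 = 57.24 m.
|i_v| = |Δh| / Δz = 3.86 / 57.24 = 0.0674.
Head is higher in the shallow piezometer, so vertical flow is downward (recharge condition).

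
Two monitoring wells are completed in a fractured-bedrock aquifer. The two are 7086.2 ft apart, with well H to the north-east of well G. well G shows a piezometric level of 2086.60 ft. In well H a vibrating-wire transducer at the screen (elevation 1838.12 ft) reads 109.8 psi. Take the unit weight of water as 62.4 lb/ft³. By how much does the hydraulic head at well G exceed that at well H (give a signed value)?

Total head at well G: h = 2086.60 ft (water level in the piezometer is the total head).
Pressure head at well H: ψ = 144·P/γ = 144 × 109.8 / 62.4 = 253.38 ft.
Total head at well H: h = z + ψ = 1838.12 + 253.38 = 2091.50 ft.
Head difference: h(well G) − h(well H) = 2086.60 − 2091.50 = -4.90 ft.

Δh ≈ -4.90 ft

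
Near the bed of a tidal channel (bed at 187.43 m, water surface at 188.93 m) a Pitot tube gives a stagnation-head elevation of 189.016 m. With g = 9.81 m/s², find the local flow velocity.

Near the bed, under hydrostatic conditions, the piezometric head (z + ψ) equals the free-surface elevation, 188.93 m.
Velocity head = total − piezometric = 189.016 − 188.93 = 0.086 m.
v = √(2g·h_v) = √(2 × 9.81 × 0.086) = 1.30 m/s.

v ≈ 1.30 m/s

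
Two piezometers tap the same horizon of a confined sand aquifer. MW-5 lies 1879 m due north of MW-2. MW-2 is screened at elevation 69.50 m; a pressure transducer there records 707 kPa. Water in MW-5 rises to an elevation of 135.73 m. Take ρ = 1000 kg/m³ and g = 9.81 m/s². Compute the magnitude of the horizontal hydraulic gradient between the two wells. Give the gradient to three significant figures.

Pressure head at MW-2: ψ = P/(ρg) = 707×1000 / (1000 × 9.81) = 72.07 m.
Total head at MW-2: h = z + ψ = 69.50 + 72.07 = 141.57 m.
Total head at MW-5: h = 135.73 m (water level in the piezometer is the total head).
Head difference: h(MW-2) − h(MW-5) = 141.57 − 135.73 = 5.84 m.
Hydraulic gradient: i = |Δh| / L = 5.84 / 1879 = 0.00311.

i ≈ 0.00311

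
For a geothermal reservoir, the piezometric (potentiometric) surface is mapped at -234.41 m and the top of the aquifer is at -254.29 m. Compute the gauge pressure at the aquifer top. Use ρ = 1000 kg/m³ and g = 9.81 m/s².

Pressure head at the aquifer top: ψ = h − z = -234.41 − (-254.29) = 19.88 m.
P = ρgψ = 1000 × 9.81 × 19.88 = 195023 Pa ≈ 195 kPa.

P ≈ 195 kPa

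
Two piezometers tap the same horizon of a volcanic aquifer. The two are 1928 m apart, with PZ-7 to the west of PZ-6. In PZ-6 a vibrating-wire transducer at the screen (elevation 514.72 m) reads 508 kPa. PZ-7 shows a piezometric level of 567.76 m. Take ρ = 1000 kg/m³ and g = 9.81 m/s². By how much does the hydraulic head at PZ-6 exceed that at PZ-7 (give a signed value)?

Δh ≈ -1.26 m

Pressure head at PZ-6: ψ = P/(ρg) = 508×1000 / (1000 × 9.81) = 51.78 m.
Total head at PZ-6: h = z + ψ = 514.72 + 51.78 = 566.50 m.
Total head at PZ-7: h = 567.76 m (water level in the piezometer is the total head).
Head difference: h(PZ-6) − h(PZ-7) = 566.50 − 567.76 = -1.26 m.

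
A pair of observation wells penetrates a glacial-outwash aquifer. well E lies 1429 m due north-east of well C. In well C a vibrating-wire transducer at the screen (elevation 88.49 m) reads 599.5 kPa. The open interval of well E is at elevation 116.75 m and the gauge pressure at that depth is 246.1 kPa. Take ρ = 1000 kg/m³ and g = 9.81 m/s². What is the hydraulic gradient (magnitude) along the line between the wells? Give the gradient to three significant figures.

Pressure head at well C: ψ = P/(ρg) = 599.5×1000 / (1000 × 9.81) = 61.11 m.
Total head at well C: h = z + ψ = 88.49 + 61.11 = 149.60 m.
Pressure head at well E: ψ = P/(ρg) = 246.1×1000 / (1000 × 9.81) = 25.09 m.
Total head at well E: h = z + ψ = 116.75 + 25.09 = 141.84 m.
Head difference: h(well C) − h(well E) = 149.60 − 141.84 = 7.76 m.
Hydraulic gradient: i = |Δh| / L = 7.76 / 1429 = 0.00543.

i ≈ 0.00543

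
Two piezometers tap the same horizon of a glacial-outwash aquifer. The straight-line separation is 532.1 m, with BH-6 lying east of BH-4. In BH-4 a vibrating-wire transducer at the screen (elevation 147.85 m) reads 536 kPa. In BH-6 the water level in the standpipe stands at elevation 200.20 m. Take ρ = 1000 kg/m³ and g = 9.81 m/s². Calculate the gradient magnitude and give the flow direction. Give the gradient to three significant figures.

i ≈ 0.00430; groundwater flows toward the east

Pressure head at BH-4: ψ = P/(ρg) = 536×1000 / (1000 × 9.81) = 54.64 m.
Total head at BH-4: h = z + ψ = 147.85 + 54.64 = 202.49 m.
Total head at BH-6: h = 200.20 m (water level in the piezometer is the total head).
Head difference: h(BH-4) − h(BH-6) = 202.49 − 200.20 = 2.29 m.
Hydraulic gradient: i = |Δh| / L = 2.29 / 532.1 = 0.00430.
Flow is from higher to lower head: from BH-4 toward BH-6, i.e. toward the east.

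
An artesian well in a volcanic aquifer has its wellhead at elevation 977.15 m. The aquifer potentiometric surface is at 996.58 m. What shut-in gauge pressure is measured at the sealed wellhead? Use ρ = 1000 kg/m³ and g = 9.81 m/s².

P ≈ 191 kPa

Head above the cap: Δh = 996.58 − 977.15 = 19.43 m.
P = ρgΔh = 1000 × 9.81 × 19.43 = 190608 Pa ≈ 191 kPa.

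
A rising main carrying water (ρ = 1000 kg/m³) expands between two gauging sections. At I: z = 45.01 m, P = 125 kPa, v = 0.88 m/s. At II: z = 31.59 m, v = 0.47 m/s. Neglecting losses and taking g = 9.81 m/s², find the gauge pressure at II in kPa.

P₂ ≈ 257 kPa

Pressure head at I: ψ₁ = P₁/(ρg) = 125×1000 / (1000 × 9.81) = 12.74 m.
Velocity heads: v₁²/2g = 0.88²/19.62 = 0.039 m; v₂²/2g = 0.47²/19.62 = 0.011 m.
Total head H = z₁ + ψ₁ + v₁²/2g = 45.01 + 12.74 + 0.039 = 57.79 m.
ψ₂ = H − z₂ − v₂²/2g = 57.79 − 31.59 − 0.011 = 26.19 m.
P₂ = ρgψ₂ = 1000 × 9.81 × 26.19 ≈ 257 kPa.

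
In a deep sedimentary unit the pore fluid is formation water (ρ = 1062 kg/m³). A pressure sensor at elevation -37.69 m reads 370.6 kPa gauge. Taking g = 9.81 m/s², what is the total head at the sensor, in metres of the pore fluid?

ψ = P/(ρg) = 370.6×1000 / (1062 × 9.81) = 35.57 m.
h = z + ψ = -37.69 + 35.57 = -2.12 m.

h ≈ -2.12 m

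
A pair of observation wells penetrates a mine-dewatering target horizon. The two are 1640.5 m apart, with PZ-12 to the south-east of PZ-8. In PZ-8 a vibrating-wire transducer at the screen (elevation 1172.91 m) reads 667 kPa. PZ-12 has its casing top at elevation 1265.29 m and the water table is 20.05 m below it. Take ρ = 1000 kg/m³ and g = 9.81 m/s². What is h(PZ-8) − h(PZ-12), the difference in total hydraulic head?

Pressure head at PZ-8: ψ = P/(ρg) = 667×1000 / (1000 × 9.81) = 67.99 m.
Total head at PZ-8: h = z + ψ = 1172.91 + 67.99 = 1240.90 m.
Total head at PZ-12: h = 1265.29 − 20.05 = 1245.24 m.
Head difference: h(PZ-8) − h(PZ-12) = 1240.90 − 1245.24 = -4.34 m.

Δh ≈ -4.34 m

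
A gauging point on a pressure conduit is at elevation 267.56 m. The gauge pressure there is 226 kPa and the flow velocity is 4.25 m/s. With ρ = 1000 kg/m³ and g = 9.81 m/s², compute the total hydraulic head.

h ≈ 291.52 m

Pressure head ψ = P/(ρg) = 226×1000 / (1000 × 9.81) = 23.04 m.
Velocity head = v²/(2g) = 4.25² / (2 × 9.81) = 0.921 m.
h = z + ψ + v²/(2g) = 267.56 + 23.04 + 0.921 = 291.52 m.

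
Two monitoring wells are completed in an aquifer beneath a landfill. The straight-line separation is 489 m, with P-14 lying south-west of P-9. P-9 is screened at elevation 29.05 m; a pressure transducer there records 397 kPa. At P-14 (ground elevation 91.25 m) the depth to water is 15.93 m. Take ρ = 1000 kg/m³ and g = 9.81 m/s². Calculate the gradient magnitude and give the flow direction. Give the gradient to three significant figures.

Pressure head at P-9: ψ = P/(ρg) = 397×1000 / (1000 × 9.81) = 40.47 m.
Total head at P-9: h = z + ψ = 29.05 + 40.47 = 69.52 m.
Total head at P-14: h = 91.25 − 15.93 = 75.32 m.
Head difference: h(P-9) − h(P-14) = 69.52 − 75.32 = -5.80 m.
Hydraulic gradient: i = |Δh| / L = 5.80 / 489 = 0.0119.
Flow is from higher to lower head: from P-14 toward P-9, i.e. toward the north-east.

i ≈ 0.0119; groundwater flows toward the north-east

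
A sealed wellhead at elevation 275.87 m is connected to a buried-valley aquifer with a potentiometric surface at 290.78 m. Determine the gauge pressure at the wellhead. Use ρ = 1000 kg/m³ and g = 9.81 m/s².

P ≈ 146 kPa

Head above the cap: Δh = 290.78 − 275.87 = 14.91 m.
P = ρgΔh = 1000 × 9.81 × 14.91 = 146267 Pa ≈ 146 kPa.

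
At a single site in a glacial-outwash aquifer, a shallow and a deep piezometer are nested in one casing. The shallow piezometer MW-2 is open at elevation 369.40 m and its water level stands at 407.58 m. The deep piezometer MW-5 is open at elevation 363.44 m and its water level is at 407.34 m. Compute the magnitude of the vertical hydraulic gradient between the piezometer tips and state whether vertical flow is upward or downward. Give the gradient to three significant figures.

|i_v| ≈ 0.0403; vertical flow is downward

Total head at MW-2: h = 407.58 m (water level in the standpipe).
Total head at MW-5: h = 407.34 m.
Δh = h(MW-2) − h(MW-5) = 407.58 − 407.34 = 0.24 m.
Vertical separation Δz = 369.40 − 363.44 = 5.96 m.
|i_v| = |Δh| / Δz = 0.24 / 5.96 = 0.0403.
Head is higher in the shallow piezometer, so vertical flow is downward (recharge condition).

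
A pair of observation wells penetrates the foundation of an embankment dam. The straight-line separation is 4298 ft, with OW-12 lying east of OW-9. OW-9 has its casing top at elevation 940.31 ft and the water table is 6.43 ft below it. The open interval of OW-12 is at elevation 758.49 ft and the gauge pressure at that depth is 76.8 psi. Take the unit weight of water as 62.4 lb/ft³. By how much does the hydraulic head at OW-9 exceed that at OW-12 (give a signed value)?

Total head at OW-9: h = 940.31 − 6.43 = 933.88 ft.
Pressure head at OW-12: ψ = 144·P/γ = 144 × 76.8 / 62.4 = 177.23 ft.
Total head at OW-12: h = z + ψ = 758.49 + 177.23 = 935.72 ft.
Head difference: h(OW-9) − h(OW-12) = 933.88 − 935.72 = -1.84 ft.

Δh ≈ -1.84 ft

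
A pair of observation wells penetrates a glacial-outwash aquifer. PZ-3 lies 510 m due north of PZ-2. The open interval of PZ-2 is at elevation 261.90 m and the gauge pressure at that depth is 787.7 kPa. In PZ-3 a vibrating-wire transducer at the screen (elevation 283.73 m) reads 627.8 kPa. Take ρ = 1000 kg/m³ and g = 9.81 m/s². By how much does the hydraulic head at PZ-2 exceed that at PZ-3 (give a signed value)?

Pressure head at PZ-2: ψ = P/(ρg) = 787.7×1000 / (1000 × 9.81) = 80.30 m.
Total head at PZ-2: h = z + ψ = 261.90 + 80.30 = 342.20 m.
Pressure head at PZ-3: ψ = P/(ρg) = 627.8×1000 / (1000 × 9.81) = 64.00 m.
Total head at PZ-3: h = z + ψ = 283.73 + 64.00 = 347.73 m.
Head difference: h(PZ-2) − h(PZ-3) = 342.20 − 347.73 = -5.53 m.

Δh ≈ -5.53 m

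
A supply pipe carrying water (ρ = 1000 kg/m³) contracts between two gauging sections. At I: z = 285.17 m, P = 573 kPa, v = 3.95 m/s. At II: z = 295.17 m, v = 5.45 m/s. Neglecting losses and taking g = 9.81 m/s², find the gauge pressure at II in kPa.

Pressure head at I: ψ₁ = P₁/(ρg) = 573×1000 / (1000 × 9.81) = 58.41 m.
Velocity heads: v₁²/2g = 3.95²/19.62 = 0.795 m; v₂²/2g = 5.45²/19.62 = 1.514 m.
Total head H = z₁ + ψ₁ + v₁²/2g = 285.17 + 58.41 + 0.795 = 344.38 m.
ψ₂ = H − z₂ − v₂²/2g = 344.38 − 295.17 − 1.514 = 47.70 m.
P₂ = ρgψ₂ = 1000 × 9.81 × 47.70 ≈ 468 kPa.

P₂ ≈ 468 kPa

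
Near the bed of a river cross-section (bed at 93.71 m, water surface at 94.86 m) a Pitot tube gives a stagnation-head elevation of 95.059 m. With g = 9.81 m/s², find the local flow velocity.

Near the bed, under hydrostatic conditions, the piezometric head (z + ψ) equals the free-surface elevation, 94.86 m.
Velocity head = total − piezometric = 95.059 − 94.86 = 0.199 m.
v = √(2g·h_v) = √(2 × 9.81 × 0.199) = 1.98 m/s.

v ≈ 1.98 m/s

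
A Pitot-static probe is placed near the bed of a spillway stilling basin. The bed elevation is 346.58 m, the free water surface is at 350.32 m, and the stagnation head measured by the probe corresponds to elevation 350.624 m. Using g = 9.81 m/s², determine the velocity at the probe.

Near the bed, under hydrostatic conditions, the piezometric head (z + ψ) equals the free-surface elevation, 350.32 m.
Velocity head = total − piezometric = 350.624 − 350.32 = 0.304 m.
v = √(2g·h_v) = √(2 × 9.81 × 0.304) = 2.44 m/s.

v ≈ 2.44 m/s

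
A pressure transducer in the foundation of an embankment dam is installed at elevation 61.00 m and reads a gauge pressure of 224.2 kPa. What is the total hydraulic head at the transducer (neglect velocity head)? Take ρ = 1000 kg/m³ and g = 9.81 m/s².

ψ = P/(ρg) = 224.2×1000 / (1000 × 9.81) = 22.85 m.
h = z + ψ = 61.00 + 22.85 = 83.85 m.

h ≈ 83.85 m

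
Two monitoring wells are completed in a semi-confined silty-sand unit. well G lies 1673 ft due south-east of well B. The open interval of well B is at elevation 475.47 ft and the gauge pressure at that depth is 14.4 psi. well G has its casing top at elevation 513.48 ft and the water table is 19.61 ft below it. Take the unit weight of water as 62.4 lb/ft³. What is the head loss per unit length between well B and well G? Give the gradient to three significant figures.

Pressure head at well B: ψ = 144·P/γ = 144 × 14.4 / 62.4 = 33.23 ft.
Total head at well B: h = z + ψ = 475.47 + 33.23 = 508.70 ft.
Total head at well G: h = 513.48 − 19.61 = 493.87 ft.
Head difference: h(well B) − h(well G) = 508.70 − 493.87 = 14.83 ft.
Hydraulic gradient: i = |Δh| / L = 14.83 / 1673 = 0.00886.

i ≈ 0.00886 ft/ft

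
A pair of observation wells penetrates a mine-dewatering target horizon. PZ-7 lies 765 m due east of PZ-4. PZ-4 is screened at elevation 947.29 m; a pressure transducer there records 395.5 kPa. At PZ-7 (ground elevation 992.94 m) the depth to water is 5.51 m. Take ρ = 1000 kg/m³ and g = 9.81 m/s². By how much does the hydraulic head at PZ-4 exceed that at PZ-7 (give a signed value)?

Pressure head at PZ-4: ψ = P/(ρg) = 395.5×1000 / (1000 × 9.81) = 40.32 m.
Total head at PZ-4: h = z + ψ = 947.29 + 40.32 = 987.61 m.
Total head at PZ-7: h = 992.94 − 5.51 = 987.43 m.
Head difference: h(PZ-4) − h(PZ-7) = 987.61 − 987.43 = 0.18 m.

Δh ≈ 0.18 m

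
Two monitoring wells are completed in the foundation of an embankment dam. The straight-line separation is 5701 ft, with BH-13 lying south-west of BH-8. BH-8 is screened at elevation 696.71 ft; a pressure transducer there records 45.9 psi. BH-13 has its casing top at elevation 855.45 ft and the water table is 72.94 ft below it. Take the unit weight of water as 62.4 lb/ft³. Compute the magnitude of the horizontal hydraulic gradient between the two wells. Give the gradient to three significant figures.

Pressure head at BH-8: ψ = 144·P/γ = 144 × 45.9 / 62.4 = 105.92 ft.
Total head at BH-8: h = z + ψ = 696.71 + 105.92 = 802.63 ft.
Total head at BH-13: h = 855.45 − 72.94 = 782.51 ft.
Head difference: h(BH-8) − h(BH-13) = 802.63 − 782.51 = 20.12 ft.
Hydraulic gradient: i = |Δh| / L = 20.12 / 5701 = 0.00353.

i ≈ 0.00353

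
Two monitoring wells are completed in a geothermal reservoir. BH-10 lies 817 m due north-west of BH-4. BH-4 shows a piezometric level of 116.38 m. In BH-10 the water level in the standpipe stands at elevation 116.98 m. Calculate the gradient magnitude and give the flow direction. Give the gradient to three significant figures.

i ≈ 0.000734; groundwater flows toward the south-east

Total head at BH-4: h = 116.38 m (water level in the piezometer is the total head).
Total head at BH-10: h = 116.98 m (water level in the piezometer is the total head).
Head difference: h(BH-4) − h(BH-10) = 116.38 − 116.98 = -0.60 m.
Hydraulic gradient: i = |Δh| / L = 0.60 / 817 = 0.000734.
Flow is from higher to lower head: from BH-10 toward BH-4, i.e. toward the south-east.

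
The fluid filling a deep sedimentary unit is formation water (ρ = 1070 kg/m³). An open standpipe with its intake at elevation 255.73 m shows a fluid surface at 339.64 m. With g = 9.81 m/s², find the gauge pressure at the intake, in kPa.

P ≈ 881 kPa

Pressure head ψ = h − z = 339.64 − 255.73 = 83.91 m.
P = ρgψ = 1070 × 9.81 × 83.91 = 880778 Pa ≈ 881 kPa.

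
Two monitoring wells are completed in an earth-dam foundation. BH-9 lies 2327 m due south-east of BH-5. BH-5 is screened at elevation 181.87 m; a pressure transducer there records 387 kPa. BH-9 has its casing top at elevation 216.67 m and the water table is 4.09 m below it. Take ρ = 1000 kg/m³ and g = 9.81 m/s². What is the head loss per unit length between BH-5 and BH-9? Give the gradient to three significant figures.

i ≈ 0.00376 m/m

Pressure head at BH-5: ψ = P/(ρg) = 387×1000 / (1000 × 9.81) = 39.45 m.
Total head at BH-5: h = z + ψ = 181.87 + 39.45 = 221.32 m.
Total head at BH-9: h = 216.67 − 4.09 = 212.58 m.
Head difference: h(BH-5) − h(BH-9) = 221.32 − 212.58 = 8.74 m.
Hydraulic gradient: i = |Δh| / L = 8.74 / 2327 = 0.00376.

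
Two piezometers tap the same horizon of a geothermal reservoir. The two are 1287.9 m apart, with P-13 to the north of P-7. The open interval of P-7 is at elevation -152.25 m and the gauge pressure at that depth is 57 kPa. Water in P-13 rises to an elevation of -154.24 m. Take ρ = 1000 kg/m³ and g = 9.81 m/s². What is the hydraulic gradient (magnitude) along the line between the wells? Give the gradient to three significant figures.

i ≈ 0.00606

Pressure head at P-7: ψ = P/(ρg) = 57×1000 / (1000 × 9.81) = 5.81 m.
Total head at P-7: h = z + ψ = -152.25 + 5.81 = -146.44 m.
Total head at P-13: h = -154.24 m (water level in the piezometer is the total head).
Head difference: h(P-7) − h(P-13) = -146.44 − (-154.24) = 7.80 m.
Hydraulic gradient: i = |Δh| / L = 7.80 / 1287.9 = 0.00606.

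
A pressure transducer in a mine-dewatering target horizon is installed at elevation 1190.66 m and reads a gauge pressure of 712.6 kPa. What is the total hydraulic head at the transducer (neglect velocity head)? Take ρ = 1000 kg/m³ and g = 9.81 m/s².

h ≈ 1263.30 m

ψ = P/(ρg) = 712.6×1000 / (1000 × 9.81) = 72.64 m.
h = z + ψ = 1190.66 + 72.64 = 1263.30 m.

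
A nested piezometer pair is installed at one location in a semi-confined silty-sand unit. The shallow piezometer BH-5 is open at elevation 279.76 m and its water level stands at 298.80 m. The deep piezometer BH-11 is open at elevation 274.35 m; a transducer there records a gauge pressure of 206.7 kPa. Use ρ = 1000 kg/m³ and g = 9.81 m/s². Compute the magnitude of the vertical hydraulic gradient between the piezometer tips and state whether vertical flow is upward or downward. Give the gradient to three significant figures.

|i_v| ≈ 0.625; vertical flow is downward

Total head at BH-5: h = 298.80 m (water level in the standpipe).
Pressure head at BH-11: ψ = P/(ρg) = 206.7×1000 / (1000 × 9.81) = 21.07 m.
Total head at BH-11: h = z + ψ = 274.35 + 21.07 = 295.42 m.
Δh = h(BH-5) − h(BH-11) = 298.80 − 295.42 = 3.38 m.
Vertical separation Δz = 279.76 − 274.35 = 5.41 m.
|i_v| = |Δh| / Δz = 3.38 / 5.41 = 0.625.
Head is higher in the shallow piezometer, so vertical flow is downward (recharge condition).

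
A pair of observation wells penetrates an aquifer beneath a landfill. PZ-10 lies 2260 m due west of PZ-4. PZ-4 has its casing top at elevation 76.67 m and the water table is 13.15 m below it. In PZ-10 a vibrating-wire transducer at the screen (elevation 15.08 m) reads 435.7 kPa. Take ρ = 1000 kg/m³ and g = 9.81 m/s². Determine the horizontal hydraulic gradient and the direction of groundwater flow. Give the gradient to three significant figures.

i ≈ 0.00178; groundwater flows toward the west

Total head at PZ-4: h = 76.67 − 13.15 = 63.52 m.
Pressure head at PZ-10: ψ = P/(ρg) = 435.7×1000 / (1000 × 9.81) = 44.41 m.
Total head at PZ-10: h = z + ψ = 15.08 + 44.41 = 59.49 m.
Head difference: h(PZ-4) − h(PZ-10) = 63.52 − 59.49 = 4.03 m.
Hydraulic gradient: i = |Δh| / L = 4.03 / 2260 = 0.00178.
Flow is from higher to lower head: from PZ-4 toward PZ-10, i.e. toward the west.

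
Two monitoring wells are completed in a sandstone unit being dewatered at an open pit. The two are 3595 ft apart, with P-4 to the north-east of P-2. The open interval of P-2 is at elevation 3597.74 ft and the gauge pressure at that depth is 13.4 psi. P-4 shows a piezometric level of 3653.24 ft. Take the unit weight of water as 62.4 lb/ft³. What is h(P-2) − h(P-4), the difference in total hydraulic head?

Pressure head at P-2: ψ = 144·P/γ = 144 × 13.4 / 62.4 = 30.92 ft.
Total head at P-2: h = z + ψ = 3597.74 + 30.92 = 3628.66 ft.
Total head at P-4: h = 3653.24 ft (water level in the piezometer is the total head).
Head difference: h(P-2) − h(P-4) = 3628.66 − 3653.24 = -24.58 ft.

Δh ≈ -24.58 ft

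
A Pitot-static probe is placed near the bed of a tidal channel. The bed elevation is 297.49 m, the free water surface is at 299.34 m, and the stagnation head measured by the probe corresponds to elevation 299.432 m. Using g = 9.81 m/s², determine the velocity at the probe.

Near the bed, under hydrostatic conditions, the piezometric head (z + ψ) equals the free-surface elevation, 299.34 m.
Velocity head = total − piezometric = 299.432 − 299.34 = 0.092 m.
v = √(2g·h_v) = √(2 × 9.81 × 0.092) = 1.34 m/s.

v ≈ 1.34 m/s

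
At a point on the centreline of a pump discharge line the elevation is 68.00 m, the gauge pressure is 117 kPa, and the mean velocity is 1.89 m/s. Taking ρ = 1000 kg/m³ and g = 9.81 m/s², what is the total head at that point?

h ≈ 80.11 m

Pressure head ψ = P/(ρg) = 117×1000 / (1000 × 9.81) = 11.93 m.
Velocity head = v²/(2g) = 1.89² / (2 × 9.81) = 0.182 m.
h = z + ψ + v²/(2g) = 68.00 + 11.93 + 0.182 = 80.11 m.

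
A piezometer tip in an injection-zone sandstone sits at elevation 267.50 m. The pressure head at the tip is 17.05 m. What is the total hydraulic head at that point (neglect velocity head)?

h = z + ψ = 267.50 + 17.05 = 284.55 m.

h ≈ 284.55 m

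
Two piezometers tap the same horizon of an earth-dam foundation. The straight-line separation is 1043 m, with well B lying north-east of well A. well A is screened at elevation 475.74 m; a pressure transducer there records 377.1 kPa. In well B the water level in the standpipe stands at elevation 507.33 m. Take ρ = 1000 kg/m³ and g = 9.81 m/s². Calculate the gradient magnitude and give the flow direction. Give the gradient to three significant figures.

i ≈ 0.00657; groundwater flows toward the north-east

Pressure head at well A: ψ = P/(ρg) = 377.1×1000 / (1000 × 9.81) = 38.44 m.
Total head at well A: h = z + ψ = 475.74 + 38.44 = 514.18 m.
Total head at well B: h = 507.33 m (water level in the piezometer is the total head).
Head difference: h(well A) − h(well B) = 514.18 − 507.33 = 6.85 m.
Hydraulic gradient: i = |Δh| / L = 6.85 / 1043 = 0.00657.
Flow is from higher to lower head: from well A toward well B, i.e. toward the north-east.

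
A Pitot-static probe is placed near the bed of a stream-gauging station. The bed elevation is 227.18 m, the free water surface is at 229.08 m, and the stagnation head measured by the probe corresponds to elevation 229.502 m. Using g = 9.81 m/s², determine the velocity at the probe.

v ≈ 2.88 m/s

Near the bed, under hydrostatic conditions, the piezometric head (z + ψ) equals the free-surface elevation, 229.08 m.
Velocity head = total − piezometric = 229.502 − 229.08 = 0.422 m.
v = √(2g·h_v) = √(2 × 9.81 × 0.422) = 2.88 m/s.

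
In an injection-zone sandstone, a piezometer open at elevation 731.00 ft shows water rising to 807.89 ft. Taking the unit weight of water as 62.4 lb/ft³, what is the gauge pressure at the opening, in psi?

Pressure head ψ = h − z = 807.89 − 731.00 = 76.89 ft.
P = γ·ψ / 144 = 62.4 × 76.89 / 144 = 33.3 psi.

P ≈ 33.3 psi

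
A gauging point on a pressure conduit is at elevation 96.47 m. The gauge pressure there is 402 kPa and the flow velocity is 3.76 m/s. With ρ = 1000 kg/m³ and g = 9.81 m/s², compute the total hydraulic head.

h ≈ 138.17 m

Pressure head ψ = P/(ρg) = 402×1000 / (1000 × 9.81) = 40.98 m.
Velocity head = v²/(2g) = 3.76² / (2 × 9.81) = 0.721 m.
h = z + ψ + v²/(2g) = 96.47 + 40.98 + 0.721 = 138.17 m.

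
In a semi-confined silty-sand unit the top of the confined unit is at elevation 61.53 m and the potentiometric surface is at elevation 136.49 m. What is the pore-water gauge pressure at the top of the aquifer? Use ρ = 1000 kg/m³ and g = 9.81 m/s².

Pressure head at the aquifer top: ψ = h − z = 136.49 − 61.53 = 74.96 m.
P = ρgψ = 1000 × 9.81 × 74.96 = 735358 Pa ≈ 735 kPa.

P ≈ 735 kPa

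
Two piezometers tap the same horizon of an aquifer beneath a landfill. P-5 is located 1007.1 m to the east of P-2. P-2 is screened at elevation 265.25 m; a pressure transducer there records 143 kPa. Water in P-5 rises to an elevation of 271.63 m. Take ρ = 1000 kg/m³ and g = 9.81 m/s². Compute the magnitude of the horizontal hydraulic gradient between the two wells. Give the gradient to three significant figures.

i ≈ 0.00814

Pressure head at P-2: ψ = P/(ρg) = 143×1000 / (1000 × 9.81) = 14.58 m.
Total head at P-2: h = z + ψ = 265.25 + 14.58 = 279.83 m.
Total head at P-5: h = 271.63 m (water level in the piezometer is the total head).
Head difference: h(P-2) − h(P-5) = 279.83 − 271.63 = 8.20 m.
Hydraulic gradient: i = |Δh| / L = 8.20 / 1007.1 = 0.00814.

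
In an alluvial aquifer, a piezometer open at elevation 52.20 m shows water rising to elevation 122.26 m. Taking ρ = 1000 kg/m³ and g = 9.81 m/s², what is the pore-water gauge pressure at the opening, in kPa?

Pressure head ψ = h − z = 122.26 − 52.20 = 70.06 m.
P = ρgψ = 1000 × 9.81 × 70.06 = 687289 Pa ≈ 687 kPa.

P ≈ 687 kPa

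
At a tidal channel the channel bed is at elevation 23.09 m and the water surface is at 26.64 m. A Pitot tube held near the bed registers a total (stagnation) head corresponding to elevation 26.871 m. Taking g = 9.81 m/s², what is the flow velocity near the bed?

v ≈ 2.13 m/s

Near the bed, under hydrostatic conditions, the piezometric head (z + ψ) equals the free-surface elevation, 26.64 m.
Velocity head = total − piezometric = 26.871 − 26.64 = 0.231 m.
v = √(2g·h_v) = √(2 × 9.81 × 0.231) = 2.13 m/s.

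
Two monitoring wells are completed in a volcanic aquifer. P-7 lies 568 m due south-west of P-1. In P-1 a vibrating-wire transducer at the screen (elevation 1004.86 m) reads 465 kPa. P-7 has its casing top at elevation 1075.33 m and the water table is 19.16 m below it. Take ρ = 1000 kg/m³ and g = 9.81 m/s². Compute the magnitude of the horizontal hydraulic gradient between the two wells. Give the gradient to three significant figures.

Pressure head at P-1: ψ = P/(ρg) = 465×1000 / (1000 × 9.81) = 47.40 m.
Total head at P-1: h = z + ψ = 1004.86 + 47.40 = 1052.26 m.
Total head at P-7: h = 1075.33 − 19.16 = 1056.17 m.
Head difference: h(P-1) − h(P-7) = 1052.26 − 1056.17 = -3.91 m.
Hydraulic gradient: i = |Δh| / L = 3.91 / 568 = 0.00688.

i ≈ 0.00688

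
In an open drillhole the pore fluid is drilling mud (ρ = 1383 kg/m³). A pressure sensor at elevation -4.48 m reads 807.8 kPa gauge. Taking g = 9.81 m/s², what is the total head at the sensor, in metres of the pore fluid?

ψ = P/(ρg) = 807.8×1000 / (1383 × 9.81) = 59.54 m.
h = z + ψ = -4.48 + 59.54 = 55.06 m.

h ≈ 55.06 m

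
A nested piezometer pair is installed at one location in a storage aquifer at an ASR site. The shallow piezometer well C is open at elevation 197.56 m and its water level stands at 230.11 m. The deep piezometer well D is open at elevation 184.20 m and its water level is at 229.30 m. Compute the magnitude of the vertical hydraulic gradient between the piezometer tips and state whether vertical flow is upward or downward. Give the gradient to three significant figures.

|i_v| ≈ 0.0606; vertical flow is downward

Total head at well C: h = 230.11 m (water level in the standpipe).
Total head at well D: h = 229.30 m.
Δh = h(well C) − h(well D) = 230.11 − 229.30 = 0.81 m.
Vertical separation Δz = 197.56 − 184.20 = 13.36 m.
|i_v| = |Δh| / Δz = 0.81 / 13.36 = 0.0606.
Head is higher in the shallow piezometer, so vertical flow is downward (recharge condition).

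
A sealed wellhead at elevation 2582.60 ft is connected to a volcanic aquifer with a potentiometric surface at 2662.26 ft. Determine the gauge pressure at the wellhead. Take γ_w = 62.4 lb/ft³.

Head above the cap: Δh = 2662.26 − 2582.60 = 79.66 ft.
P = γΔh/144 = 62.4 × 79.66 / 144 = 34.5 psi.

P ≈ 34.5 psi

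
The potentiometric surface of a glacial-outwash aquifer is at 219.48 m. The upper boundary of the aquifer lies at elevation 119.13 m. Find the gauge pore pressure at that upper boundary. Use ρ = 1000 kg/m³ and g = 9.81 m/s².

Pressure head at the aquifer top: ψ = h − z = 219.48 − 119.13 = 100.35 m.
P = ρgψ = 1000 × 9.81 × 100.35 = 984434 Pa ≈ 984 kPa.

P ≈ 984 kPa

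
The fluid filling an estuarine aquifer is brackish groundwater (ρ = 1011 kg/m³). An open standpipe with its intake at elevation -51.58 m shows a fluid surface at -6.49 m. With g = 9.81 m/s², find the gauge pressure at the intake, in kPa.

P ≈ 447 kPa

Pressure head ψ = h − z = -6.49 − (-51.58) = 45.09 m.
P = ρgψ = 1011 × 9.81 × 45.09 = 447199 Pa ≈ 447 kPa.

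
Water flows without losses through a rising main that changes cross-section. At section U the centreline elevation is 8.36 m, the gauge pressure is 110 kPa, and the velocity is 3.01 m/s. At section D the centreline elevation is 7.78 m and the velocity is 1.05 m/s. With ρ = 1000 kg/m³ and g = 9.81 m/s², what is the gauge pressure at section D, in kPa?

P₂ ≈ 120 kPa

Pressure head at U: ψ₁ = P₁/(ρg) = 110×1000 / (1000 × 9.81) = 11.21 m.
Velocity heads: v₁²/2g = 3.01²/19.62 = 0.462 m; v₂²/2g = 1.05²/19.62 = 0.056 m.
Total head H = z₁ + ψ₁ + v₁²/2g = 8.36 + 11.21 + 0.462 = 20.03 m.
ψ₂ = H − z₂ − v₂²/2g = 20.03 − 7.78 − 0.056 = 12.19 m.
P₂ = ρgψ₂ = 1000 × 9.81 × 12.19 ≈ 120 kPa.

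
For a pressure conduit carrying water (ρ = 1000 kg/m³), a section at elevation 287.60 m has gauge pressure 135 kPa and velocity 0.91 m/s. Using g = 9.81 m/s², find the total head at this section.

h ≈ 301.40 m

Pressure head ψ = P/(ρg) = 135×1000 / (1000 × 9.81) = 13.76 m.
Velocity head = v²/(2g) = 0.91² / (2 × 9.81) = 0.042 m.
h = z + ψ + v²/(2g) = 287.60 + 13.76 + 0.042 = 301.40 m.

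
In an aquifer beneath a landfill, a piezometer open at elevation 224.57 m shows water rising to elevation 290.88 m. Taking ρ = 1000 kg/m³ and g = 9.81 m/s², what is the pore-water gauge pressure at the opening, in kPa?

P ≈ 651 kPa

Pressure head ψ = h − z = 290.88 − 224.57 = 66.31 m.
P = ρgψ = 1000 × 9.81 × 66.31 = 650501 Pa ≈ 651 kPa.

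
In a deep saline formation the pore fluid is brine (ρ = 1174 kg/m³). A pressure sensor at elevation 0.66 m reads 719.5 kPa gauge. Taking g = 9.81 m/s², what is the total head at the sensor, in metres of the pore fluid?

h ≈ 63.13 m

ψ = P/(ρg) = 719.5×1000 / (1174 × 9.81) = 62.47 m.
h = z + ψ = 0.66 + 62.47 = 63.13 m.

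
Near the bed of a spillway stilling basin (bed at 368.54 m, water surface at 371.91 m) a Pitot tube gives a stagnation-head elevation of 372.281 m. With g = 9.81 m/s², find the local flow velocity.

Near the bed, under hydrostatic conditions, the piezometric head (z + ψ) equals the free-surface elevation, 371.91 m.
Velocity head = total − piezometric = 372.281 − 371.91 = 0.371 m.
v = √(2g·h_v) = √(2 × 9.81 × 0.371) = 2.70 m/s.

v ≈ 2.70 m/s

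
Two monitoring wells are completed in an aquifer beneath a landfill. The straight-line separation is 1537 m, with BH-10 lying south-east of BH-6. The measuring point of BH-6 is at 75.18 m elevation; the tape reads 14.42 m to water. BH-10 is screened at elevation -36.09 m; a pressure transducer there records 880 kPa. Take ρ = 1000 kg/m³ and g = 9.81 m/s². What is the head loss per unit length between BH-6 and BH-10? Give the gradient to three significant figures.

i ≈ 0.00465 m/m

Total head at BH-6: h = 75.18 − 14.42 = 60.76 m.
Pressure head at BH-10: ψ = P/(ρg) = 880×1000 / (1000 × 9.81) = 89.70 m.
Total head at BH-10: h = z + ψ = -36.09 + 89.70 = 53.61 m.
Head difference: h(BH-6) − h(BH-10) = 60.76 − 53.61 = 7.15 m.
Hydraulic gradient: i = |Δh| / L = 7.15 / 1537 = 0.00465.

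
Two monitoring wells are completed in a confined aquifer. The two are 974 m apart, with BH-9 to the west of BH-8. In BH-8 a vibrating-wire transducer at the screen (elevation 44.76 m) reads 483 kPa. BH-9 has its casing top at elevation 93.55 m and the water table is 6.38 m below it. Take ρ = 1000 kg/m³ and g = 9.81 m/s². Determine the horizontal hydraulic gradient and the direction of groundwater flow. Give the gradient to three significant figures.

Pressure head at BH-8: ψ = P/(ρg) = 483×1000 / (1000 × 9.81) = 49.24 m.
Total head at BH-8: h = z + ψ = 44.76 + 49.24 = 94.00 m.
Total head at BH-9: h = 93.55 − 6.38 = 87.17 m.
Head difference: h(BH-8) − h(BH-9) = 94.00 − 87.17 = 6.83 m.
Hydraulic gradient: i = |Δh| / L = 6.83 / 974 = 0.00701.
Flow is from higher to lower head: from BH-8 toward BH-9, i.e. toward the west.

i ≈ 0.00701; groundwater flows toward the west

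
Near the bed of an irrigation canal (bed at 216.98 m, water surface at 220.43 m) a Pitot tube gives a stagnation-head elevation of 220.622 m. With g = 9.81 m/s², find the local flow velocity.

Near the bed, under hydrostatic conditions, the piezometric head (z + ψ) equals the free-surface elevation, 220.43 m.
Velocity head = total − piezometric = 220.622 − 220.43 = 0.192 m.
v = √(2g·h_v) = √(2 × 9.81 × 0.192) = 1.94 m/s.

v ≈ 1.94 m/s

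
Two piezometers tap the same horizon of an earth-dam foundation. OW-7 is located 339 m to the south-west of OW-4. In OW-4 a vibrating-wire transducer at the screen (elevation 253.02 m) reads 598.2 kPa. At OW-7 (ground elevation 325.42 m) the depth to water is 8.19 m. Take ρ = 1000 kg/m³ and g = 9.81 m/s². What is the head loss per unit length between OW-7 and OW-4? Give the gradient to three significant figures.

Pressure head at OW-4: ψ = P/(ρg) = 598.2×1000 / (1000 × 9.81) = 60.98 m.
Total head at OW-4: h = z + ψ = 253.02 + 60.98 = 314.00 m.
Total head at OW-7: h = 325.42 − 8.19 = 317.23 m.
Head difference: h(OW-4) − h(OW-7) = 314.00 − 317.23 = -3.23 m.
Hydraulic gradient: i = |Δh| / L = 3.23 / 339 = 0.00953.

i ≈ 0.00953 m/m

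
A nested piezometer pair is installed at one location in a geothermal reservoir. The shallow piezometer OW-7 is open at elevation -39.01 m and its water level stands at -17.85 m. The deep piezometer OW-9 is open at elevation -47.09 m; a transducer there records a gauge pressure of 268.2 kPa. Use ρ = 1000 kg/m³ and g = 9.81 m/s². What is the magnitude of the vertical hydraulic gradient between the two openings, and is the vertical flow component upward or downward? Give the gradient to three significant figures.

Total head at OW-7: h = -17.85 m (water level in the standpipe).
Pressure head at OW-9: ψ = P/(ρg) = 268.2×1000 / (1000 × 9.81) = 27.34 m.
Total head at OW-9: h = z + ψ = -47.09 + 27.34 = -19.75 m.
Δh = h(OW-7) − h(OW-9) = -17.85 − (-19.75) = 1.90 m.
Vertical separation Δz = -39.01 − (-47.09) = 8.08 m.
|i_v| = |Δh| / Δz = 1.90 / 8.08 = 0.235.
Head is higher in the shallow piezometer, so vertical flow is downward (recharge condition).

|i_v| ≈ 0.235; vertical flow is downward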